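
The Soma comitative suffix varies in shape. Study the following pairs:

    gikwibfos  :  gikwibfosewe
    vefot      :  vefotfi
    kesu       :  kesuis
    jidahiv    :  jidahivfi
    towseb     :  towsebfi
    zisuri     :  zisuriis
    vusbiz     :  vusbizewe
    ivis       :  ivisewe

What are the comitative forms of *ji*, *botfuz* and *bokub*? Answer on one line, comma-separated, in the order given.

jiis, botfuzewe, bokubfi

Looking at the final sound of each stem: -ewe when the stem ends in a sibilant (*gikwibfos*, *vusbiz*, *ivis*); -fi when the stem ends in a non-sibilant consonant (*vefot*, *jidahiv*, *towseb*); -is when the stem ends in a vowel (*kesu*, *zisuri*).
*ji*: final sound = /i/, a vowel → -is → *jiis*.
*botfuz*: final sound = /z/, a sibilant → -ewe → *botfuzewe*.
Since the final sound of *bokub* is /b/ (a non-sibilant consonant), it takes -fi, giving *bokubfi*.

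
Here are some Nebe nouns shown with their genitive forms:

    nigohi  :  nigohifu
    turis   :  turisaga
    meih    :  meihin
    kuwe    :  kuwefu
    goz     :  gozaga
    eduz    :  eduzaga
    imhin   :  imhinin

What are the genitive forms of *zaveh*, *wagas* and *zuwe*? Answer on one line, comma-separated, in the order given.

The alternation tracks the final sound of the stem — -aga when the stem ends in a sibilant (*turis*, *goz*, *eduz*); -in when the stem ends in a non-sibilant consonant (*meih*, *imhin*); -fu when the stem ends in a vowel (*nigohi*, *kuwe*).
*zaveh* — final sound /h/ (a non-sibilant consonant) → -in → *zavehin*.
Since the final sound of *wagas* is /s/ (a sibilant), it takes -aga, giving *wagasaga*.
Since the final sound of *zuwe* is /e/ (a vowel), it takes -fu, giving *zuwefu*.

zavehin, wagasaga, zuwefu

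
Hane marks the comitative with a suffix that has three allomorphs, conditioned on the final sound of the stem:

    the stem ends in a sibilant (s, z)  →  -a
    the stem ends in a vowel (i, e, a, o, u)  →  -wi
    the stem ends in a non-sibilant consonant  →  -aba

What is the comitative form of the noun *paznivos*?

paznivosa

*paznivos*: final sound = /s/, a sibilant → -a → *paznivosa*.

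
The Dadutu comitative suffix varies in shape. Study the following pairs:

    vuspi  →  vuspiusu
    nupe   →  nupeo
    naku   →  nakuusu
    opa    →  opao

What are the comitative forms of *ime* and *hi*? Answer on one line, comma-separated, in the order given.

The suffix is conditioned by the last vowel: -usu when the last vowel of the stem is a high vowel (*vuspi*, *naku*); -o when the last vowel of the stem is a non-high vowel (*nupe*, *opa*).
Since the last vowel of *ime* is /e/ (a non-high vowel), it takes -o, giving *imeo*.
Since the last vowel of *hi* is /i/ (a high vowel), it takes -usu, giving *hiusu*.

imeo, hiusu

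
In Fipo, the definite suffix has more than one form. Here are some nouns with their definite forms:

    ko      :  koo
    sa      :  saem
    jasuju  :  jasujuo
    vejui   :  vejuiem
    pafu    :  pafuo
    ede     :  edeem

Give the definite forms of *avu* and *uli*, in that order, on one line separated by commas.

avuo, uliem

The alternation tracks the last vowel of the stem — -o when the last vowel of the stem is a rounded vowel (*ko*, *jasuju*, *pafu*); -em when the last vowel of the stem is an unrounded vowel (*sa*, *vejui*, *ede*).
*avu*: last vowel = /u/, a rounded vowel → -o → *avuo*.
The last vowel of *uli* is /i/, which is an unrounded vowel, so the suffix is -em, giving *uliem*.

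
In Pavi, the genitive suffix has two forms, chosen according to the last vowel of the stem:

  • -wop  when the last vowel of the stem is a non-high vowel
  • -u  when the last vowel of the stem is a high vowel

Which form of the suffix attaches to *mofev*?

-wop

The last vowel of *mofev* is /e/, which is a non-high vowel, so the suffix is -wop.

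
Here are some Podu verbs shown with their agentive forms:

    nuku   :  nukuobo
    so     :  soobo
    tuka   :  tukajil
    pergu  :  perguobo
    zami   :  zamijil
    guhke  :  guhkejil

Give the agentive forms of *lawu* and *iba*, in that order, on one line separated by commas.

The pattern is rounding harmony: -obo when the last vowel of the stem is a rounded vowel (*nuku*, *so*, *pergu*); -jil when the last vowel of the stem is an unrounded vowel (*tuka*, *zami*, *guhke*).
The last vowel of *lawu* is /u/, which is a rounded vowel, so the suffix is -obo, giving *lawuobo*.
*iba* — last vowel /a/ (an unrounded vowel) → -jil → *ibajil*.

lawuobo, ibajil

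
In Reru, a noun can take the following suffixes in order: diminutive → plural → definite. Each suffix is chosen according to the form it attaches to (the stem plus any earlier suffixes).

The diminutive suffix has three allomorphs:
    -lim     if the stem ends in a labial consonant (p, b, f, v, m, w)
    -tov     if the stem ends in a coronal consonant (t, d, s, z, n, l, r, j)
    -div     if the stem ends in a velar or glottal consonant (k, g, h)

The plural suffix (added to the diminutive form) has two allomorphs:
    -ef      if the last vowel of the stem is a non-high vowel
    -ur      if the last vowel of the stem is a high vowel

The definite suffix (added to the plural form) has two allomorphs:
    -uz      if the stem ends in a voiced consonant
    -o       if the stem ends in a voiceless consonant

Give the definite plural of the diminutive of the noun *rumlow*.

The final consonant of *rumlow* is /w/, which is labial, so the diminutive suffix is -lim, giving *rumlowlim*.
The diminutive form *rumlowlim* — last vowel /i/ (a high vowel) → -ur → *rumlowlimur*.
The final consonant of the plural form *rumlowlimur* is /r/, which is voiced, so the definite suffix is -uz, giving *rumlowlimuruz*.

rumlowlimuruz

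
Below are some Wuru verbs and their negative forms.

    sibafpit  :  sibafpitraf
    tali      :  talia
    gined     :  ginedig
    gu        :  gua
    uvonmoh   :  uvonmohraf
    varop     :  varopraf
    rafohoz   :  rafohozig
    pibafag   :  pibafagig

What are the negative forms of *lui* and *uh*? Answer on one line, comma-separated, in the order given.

Looking at the final sound of each stem: -raf when the stem ends in a voiceless consonant (*sibafpit*, *uvonmoh*, *varop*); -ig when the stem ends in a voiced consonant (*gined*, *rafohoz*, *pibafag*); -a when the stem ends in a vowel (*tali*, *gu*).
*lui*: final sound = /i/, a vowel → -a → *luia*.
The final sound of *uh* is /h/, which is a voiceless consonant, so the suffix is -raf, giving *uhraf*.

luia, uhraf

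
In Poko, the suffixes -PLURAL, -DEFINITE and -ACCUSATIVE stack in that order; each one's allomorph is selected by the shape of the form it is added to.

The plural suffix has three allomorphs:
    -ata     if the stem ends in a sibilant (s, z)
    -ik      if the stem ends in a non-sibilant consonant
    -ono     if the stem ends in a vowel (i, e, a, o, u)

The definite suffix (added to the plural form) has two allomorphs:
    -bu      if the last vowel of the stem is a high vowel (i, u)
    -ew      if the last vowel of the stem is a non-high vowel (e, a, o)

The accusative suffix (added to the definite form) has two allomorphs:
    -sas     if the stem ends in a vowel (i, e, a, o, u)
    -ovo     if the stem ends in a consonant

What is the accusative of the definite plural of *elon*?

The final sound of *elon* is /n/, which is a non-sibilant consonant, so the plural suffix is -ik, giving *elonik*.
Since the last vowel of the plural form *elonik* is /i/ (a high vowel), it takes -bu, giving *elonikbu*.
Since the final sound of the definite form *elonikbu* is /u/ (a vowel), it takes -sas, giving *elonikbusas*.

elonikbusas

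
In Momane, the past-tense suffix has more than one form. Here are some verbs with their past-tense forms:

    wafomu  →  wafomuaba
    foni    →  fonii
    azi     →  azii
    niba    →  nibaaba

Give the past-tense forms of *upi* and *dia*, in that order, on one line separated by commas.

upii, diaaba

The pattern is front/back vowel harmony: -i when the last vowel of the stem is a front vowel (*foni*, *azi*); -aba when the last vowel of the stem is a back vowel (*wafomu*, *niba*).
Since the last vowel of *upi* is /i/ (a front vowel), it takes -i, giving *upii*.
The last vowel of *dia* is /a/, which is a back vowel, so the suffix is -aba, giving *diaaba*.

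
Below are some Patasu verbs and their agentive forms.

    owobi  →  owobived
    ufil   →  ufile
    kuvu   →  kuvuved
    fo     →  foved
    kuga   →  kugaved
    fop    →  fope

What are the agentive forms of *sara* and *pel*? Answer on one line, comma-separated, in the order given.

The alternation tracks the final sound of the stem — -e when the stem ends in a consonant (*ufil*, *fop*); -ved when the stem ends in a vowel (*owobi*, *kuvu*, *fo*, *kuga*).
*sara* — final sound /a/ (a vowel) → -ved → *saraved*.
The final sound of *pel* is /l/, which is a consonant, so the suffix is -e, giving *pele*.

saraved, pele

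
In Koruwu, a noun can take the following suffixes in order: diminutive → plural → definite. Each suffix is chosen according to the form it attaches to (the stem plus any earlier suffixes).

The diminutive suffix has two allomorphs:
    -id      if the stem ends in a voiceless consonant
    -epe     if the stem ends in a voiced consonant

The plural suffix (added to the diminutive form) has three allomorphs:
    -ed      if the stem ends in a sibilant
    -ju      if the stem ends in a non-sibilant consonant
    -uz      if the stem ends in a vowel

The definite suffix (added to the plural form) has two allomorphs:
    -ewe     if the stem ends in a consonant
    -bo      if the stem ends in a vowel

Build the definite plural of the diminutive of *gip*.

The final consonant of *gip* is /p/, which is voiceless, so the diminutive suffix is -id, giving *gipid*.
The diminutive form *gipid*: final sound = /d/, a non-sibilant consonant → -ju → *gipidju*.
Since the final sound of the plural form *gipidju* is /u/ (a vowel), it takes -bo, giving *gipidjubo*.

gipidjubo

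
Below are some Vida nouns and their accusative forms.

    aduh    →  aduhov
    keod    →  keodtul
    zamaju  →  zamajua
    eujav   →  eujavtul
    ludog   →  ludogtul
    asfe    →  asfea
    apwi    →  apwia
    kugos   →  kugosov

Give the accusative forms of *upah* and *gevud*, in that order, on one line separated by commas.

upahov, gevudtul

The pattern is voicing of the final sound: -ov when the stem ends in a voiceless consonant (*aduh*, *kugos*); -tul when the stem ends in a voiced consonant (*keod*, *eujav*, *ludog*); -a when the stem ends in a vowel (*zamaju*, *asfe*, *apwi*).
*upah* — final sound /h/ (a voiceless consonant) → -ov → *upahov*.
The final sound of *gevud* is /d/, which is a voiced consonant, so the suffix is -tul, giving *gevudtul*.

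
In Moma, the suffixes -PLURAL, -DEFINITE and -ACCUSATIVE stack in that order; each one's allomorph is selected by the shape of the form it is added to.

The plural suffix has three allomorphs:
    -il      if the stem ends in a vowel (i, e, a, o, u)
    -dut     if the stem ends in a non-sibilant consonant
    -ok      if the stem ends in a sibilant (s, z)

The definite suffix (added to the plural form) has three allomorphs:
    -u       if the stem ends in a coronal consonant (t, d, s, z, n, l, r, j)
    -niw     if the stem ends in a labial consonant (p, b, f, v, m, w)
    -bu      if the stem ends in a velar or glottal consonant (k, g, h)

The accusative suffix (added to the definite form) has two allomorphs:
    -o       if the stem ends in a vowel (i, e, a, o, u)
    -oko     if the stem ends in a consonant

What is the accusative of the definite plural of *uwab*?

uwabdutuo

*uwab* — final sound /b/ (a non-sibilant consonant) → -dut → *uwabdut*.
The final consonant of the plural form *uwabdut* is /t/, which is coronal, so the definite suffix is -u, giving *uwabdutu*.
The definite form *uwabdutu* — final sound /u/ (a vowel) → -o → *uwabdutuo*.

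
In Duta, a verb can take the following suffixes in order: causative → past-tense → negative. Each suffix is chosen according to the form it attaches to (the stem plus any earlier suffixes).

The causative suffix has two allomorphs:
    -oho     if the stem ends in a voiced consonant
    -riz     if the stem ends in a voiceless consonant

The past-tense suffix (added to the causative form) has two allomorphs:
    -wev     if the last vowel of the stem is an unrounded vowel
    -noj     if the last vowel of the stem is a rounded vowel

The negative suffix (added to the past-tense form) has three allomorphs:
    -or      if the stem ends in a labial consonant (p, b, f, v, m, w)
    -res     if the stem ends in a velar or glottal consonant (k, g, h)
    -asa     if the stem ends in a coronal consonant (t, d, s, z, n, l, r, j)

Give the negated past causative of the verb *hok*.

hokrizwevor

*hok*: final consonant = /k/, voiceless → -riz → *hokriz*.
The causative form *hokriz*: last vowel = /i/, an unrounded vowel → -wev → *hokrizwev*.
The past-tense form *hokrizwev*: final consonant = /v/, labial → -or → *hokrizwevor*.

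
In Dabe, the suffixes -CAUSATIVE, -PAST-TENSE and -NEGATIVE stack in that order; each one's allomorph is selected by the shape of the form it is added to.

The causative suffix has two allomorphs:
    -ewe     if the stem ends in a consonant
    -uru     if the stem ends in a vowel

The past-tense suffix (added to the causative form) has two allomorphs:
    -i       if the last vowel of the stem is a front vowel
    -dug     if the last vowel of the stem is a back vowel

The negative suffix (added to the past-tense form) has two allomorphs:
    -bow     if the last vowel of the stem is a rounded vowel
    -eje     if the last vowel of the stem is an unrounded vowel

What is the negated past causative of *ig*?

The final sound of *ig* is /g/, which is a consonant, so the causative suffix is -ewe, giving *igewe*.
The last vowel of the causative form *igewe* is /e/, which is a front vowel, so the past-tense suffix is -i, giving *igewei*.
Since the last vowel of the past-tense form *igewei* is /i/ (an unrounded vowel), it takes -eje, giving *igeweieje*.

igeweieje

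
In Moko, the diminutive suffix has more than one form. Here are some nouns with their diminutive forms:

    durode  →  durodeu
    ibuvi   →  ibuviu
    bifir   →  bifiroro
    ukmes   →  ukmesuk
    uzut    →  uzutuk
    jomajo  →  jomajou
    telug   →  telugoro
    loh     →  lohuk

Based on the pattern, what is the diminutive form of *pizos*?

pizosuk

The pattern is voicing of the final sound: -uk when the stem ends in a voiceless consonant (*ukmes*, *uzut*, *loh*); -oro when the stem ends in a voiced consonant (*bifir*, *telug*); -u when the stem ends in a vowel (*durode*, *ibuvi*, *jomajo*).
The final sound of *pizos* is /s/, which is a voiceless consonant, so the suffix is -uk, giving *pizosuk*.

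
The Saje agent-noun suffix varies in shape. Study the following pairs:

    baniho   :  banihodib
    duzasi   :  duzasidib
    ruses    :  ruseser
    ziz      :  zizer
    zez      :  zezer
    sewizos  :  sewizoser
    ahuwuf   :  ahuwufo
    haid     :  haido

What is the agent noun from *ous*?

The pattern is sibilance of the final sound: -er when the stem ends in a sibilant (*ruses*, *ziz*, *zez*, *sewizos*); -o when the stem ends in a non-sibilant consonant (*ahuwuf*, *haid*); -dib when the stem ends in a vowel (*baniho*, *duzasi*).
Since the final sound of *ous* is /s/ (a sibilant), it takes -er, giving *ouser*.

ouser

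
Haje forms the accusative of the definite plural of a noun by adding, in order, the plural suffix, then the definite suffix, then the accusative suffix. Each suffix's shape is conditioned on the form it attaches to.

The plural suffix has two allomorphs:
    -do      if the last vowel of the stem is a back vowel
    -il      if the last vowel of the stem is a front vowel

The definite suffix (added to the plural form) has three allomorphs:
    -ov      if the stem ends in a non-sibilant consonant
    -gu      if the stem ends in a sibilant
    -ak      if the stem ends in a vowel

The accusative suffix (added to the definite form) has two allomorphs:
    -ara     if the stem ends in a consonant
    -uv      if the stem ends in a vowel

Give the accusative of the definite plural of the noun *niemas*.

The last vowel of *niemas* is /a/, which is a back vowel, so the plural suffix is -do, giving *niemasdo*.
The plural form *niemasdo* — final sound /o/ (a vowel) → -ak → *niemasdoak*.
The final sound of the definite form *niemasdoak* is /k/, which is a consonant, so the accusative suffix is -ara, giving *niemasdoakara*.

niemasdoakara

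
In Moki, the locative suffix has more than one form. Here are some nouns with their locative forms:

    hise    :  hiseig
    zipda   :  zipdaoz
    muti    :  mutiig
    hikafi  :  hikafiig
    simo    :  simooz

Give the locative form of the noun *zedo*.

The alternation tracks the last vowel of the stem — -ig when the last vowel of the stem is a front vowel (*hise*, *muti*, *hikafi*); -oz when the last vowel of the stem is a back vowel (*zipda*, *simo*).
The last vowel of *zedo* is /o/, which is a back vowel, so the suffix is -oz, giving *zedooz*.

zedooz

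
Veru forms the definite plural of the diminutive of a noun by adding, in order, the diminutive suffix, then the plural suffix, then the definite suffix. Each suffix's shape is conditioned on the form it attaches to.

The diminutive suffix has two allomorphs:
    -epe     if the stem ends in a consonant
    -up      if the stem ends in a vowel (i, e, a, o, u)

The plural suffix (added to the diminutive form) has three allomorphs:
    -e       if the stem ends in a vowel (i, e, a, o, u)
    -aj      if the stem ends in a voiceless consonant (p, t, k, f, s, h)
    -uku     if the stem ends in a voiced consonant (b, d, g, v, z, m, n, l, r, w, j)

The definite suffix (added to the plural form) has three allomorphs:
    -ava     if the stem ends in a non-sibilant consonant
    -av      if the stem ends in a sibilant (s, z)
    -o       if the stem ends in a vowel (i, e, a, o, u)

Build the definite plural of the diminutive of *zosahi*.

*zosahi* — final sound /i/ (a vowel) → -up → *zosahiup*.
Since the final sound of the diminutive form *zosahiup* is /p/ (a voiceless consonant), it takes -aj, giving *zosahiupaj*.
Since the final sound of the plural form *zosahiupaj* is /j/ (a non-sibilant consonant), it takes -ava, giving *zosahiupajava*.

zosahiupajava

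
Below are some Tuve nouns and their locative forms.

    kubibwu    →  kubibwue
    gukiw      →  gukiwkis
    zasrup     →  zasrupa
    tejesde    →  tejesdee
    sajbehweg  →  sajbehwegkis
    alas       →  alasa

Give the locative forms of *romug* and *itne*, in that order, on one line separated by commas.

romugkis, itnee

Looking at the final sound of each stem: -a when the stem ends in a voiceless consonant (*zasrup*, *alas*); -kis when the stem ends in a voiced consonant (*gukiw*, *sajbehweg*); -e when the stem ends in a vowel (*kubibwu*, *tejesde*).
The final sound of *romug* is /g/, which is a voiced consonant, so the suffix is -kis, giving *romugkis*.
*itne*: final sound = /e/, a vowel → -e → *itnee*.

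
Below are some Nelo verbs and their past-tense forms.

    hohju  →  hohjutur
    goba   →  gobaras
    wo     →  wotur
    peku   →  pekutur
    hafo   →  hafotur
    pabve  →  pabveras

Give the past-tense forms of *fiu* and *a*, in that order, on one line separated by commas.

Looking at the last vowel of each stem: -tur when the last vowel of the stem is a rounded vowel (*hohju*, *wo*, *peku*, *hafo*); -ras when the last vowel of the stem is an unrounded vowel (*goba*, *pabve*).
Since the last vowel of *fiu* is /u/ (a rounded vowel), it takes -tur, giving *fiutur*.
Since the last vowel of *a* is /a/ (an unrounded vowel), it takes -ras, giving *aras*.

fiutur, aras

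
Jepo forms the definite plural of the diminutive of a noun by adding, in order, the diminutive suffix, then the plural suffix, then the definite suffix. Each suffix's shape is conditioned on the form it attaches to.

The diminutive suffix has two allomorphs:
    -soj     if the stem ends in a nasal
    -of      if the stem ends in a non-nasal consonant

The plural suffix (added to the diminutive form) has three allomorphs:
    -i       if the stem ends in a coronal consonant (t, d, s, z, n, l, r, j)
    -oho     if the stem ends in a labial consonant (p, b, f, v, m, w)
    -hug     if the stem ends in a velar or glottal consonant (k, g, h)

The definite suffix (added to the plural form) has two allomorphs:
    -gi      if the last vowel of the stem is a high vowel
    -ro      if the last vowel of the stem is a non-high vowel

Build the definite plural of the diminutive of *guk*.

Since the final consonant of *guk* is /k/ (non-nasal), it takes -of, giving *gukof*.
The diminutive form *gukof* — final consonant /f/ (labial) → -oho → *gukofoho*.
The plural form *gukofoho*: last vowel = /o/, a non-high vowel → -ro → *gukofohoro*.

gukofohoro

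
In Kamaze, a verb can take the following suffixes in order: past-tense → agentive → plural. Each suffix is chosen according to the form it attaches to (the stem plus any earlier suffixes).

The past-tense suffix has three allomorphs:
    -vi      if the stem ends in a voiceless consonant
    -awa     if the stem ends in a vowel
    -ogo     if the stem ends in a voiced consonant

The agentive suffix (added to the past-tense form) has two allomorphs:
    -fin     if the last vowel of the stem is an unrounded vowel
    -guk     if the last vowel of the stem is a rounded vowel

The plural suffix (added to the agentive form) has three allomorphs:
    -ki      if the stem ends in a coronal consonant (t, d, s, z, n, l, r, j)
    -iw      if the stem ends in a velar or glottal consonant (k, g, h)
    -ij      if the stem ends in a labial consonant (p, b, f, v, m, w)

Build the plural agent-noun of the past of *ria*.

riaawafinki

The final sound of *ria* is /a/, which is a vowel, so the past-tense suffix is -awa, giving *riaawa*.
The past-tense form *riaawa* — last vowel /a/ (an unrounded vowel) → -fin → *riaawafin*.
The agentive form *riaawafin*: final consonant = /n/, coronal → -ki → *riaawafinki*.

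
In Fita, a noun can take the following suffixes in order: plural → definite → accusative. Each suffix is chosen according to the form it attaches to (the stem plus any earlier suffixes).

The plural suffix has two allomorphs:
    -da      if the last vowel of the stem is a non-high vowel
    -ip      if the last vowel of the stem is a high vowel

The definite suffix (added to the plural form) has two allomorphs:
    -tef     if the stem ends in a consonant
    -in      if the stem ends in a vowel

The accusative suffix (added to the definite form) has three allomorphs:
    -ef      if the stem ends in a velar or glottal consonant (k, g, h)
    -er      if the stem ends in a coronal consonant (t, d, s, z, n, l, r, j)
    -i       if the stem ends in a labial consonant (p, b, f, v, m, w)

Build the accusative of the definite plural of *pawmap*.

pawmapdainer

*pawmap* — last vowel /a/ (a non-high vowel) → -da → *pawmapda*.
Since the final sound of the plural form *pawmapda* is /a/ (a vowel), it takes -in, giving *pawmapdain*.
Since the final consonant of the definite form *pawmapdain* is /n/ (coronal), it takes -er, giving *pawmapdainer*.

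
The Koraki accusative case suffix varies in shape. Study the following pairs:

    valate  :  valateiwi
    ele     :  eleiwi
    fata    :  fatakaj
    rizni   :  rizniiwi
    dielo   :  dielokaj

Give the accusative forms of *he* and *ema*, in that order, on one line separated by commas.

heiwi, emakaj

The pattern is front/back vowel harmony: -iwi when the last vowel of the stem is a front vowel (*valate*, *ele*, *rizni*); -kaj when the last vowel of the stem is a back vowel (*fata*, *dielo*).
*he*: last vowel = /e/, a front vowel → -iwi → *heiwi*.
The last vowel of *ema* is /a/, which is a back vowel, so the suffix is -kaj, giving *emakaj*.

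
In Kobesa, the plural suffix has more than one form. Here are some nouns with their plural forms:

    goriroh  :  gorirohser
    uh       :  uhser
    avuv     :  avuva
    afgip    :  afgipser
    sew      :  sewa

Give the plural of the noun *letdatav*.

letdatava

Looking at the final consonant of each stem: -ser when the stem ends in a voiceless consonant (*goriroh*, *uh*, *afgip*); -a when the stem ends in a voiced consonant (*avuv*, *sew*).
*letdatav*: final consonant = /v/, voiced → -a → *letdatava*.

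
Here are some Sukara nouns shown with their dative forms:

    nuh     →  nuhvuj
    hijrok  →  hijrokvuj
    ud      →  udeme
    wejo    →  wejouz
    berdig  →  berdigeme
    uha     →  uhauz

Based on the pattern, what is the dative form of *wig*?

The suffix is conditioned by the final sound: -vuj when the stem ends in a voiceless consonant (*nuh*, *hijrok*); -eme when the stem ends in a voiced consonant (*ud*, *berdig*); -uz when the stem ends in a vowel (*wejo*, *uha*).
Since the final sound of *wig* is /g/ (a voiced consonant), it takes -eme, giving *wigeme*.

wigeme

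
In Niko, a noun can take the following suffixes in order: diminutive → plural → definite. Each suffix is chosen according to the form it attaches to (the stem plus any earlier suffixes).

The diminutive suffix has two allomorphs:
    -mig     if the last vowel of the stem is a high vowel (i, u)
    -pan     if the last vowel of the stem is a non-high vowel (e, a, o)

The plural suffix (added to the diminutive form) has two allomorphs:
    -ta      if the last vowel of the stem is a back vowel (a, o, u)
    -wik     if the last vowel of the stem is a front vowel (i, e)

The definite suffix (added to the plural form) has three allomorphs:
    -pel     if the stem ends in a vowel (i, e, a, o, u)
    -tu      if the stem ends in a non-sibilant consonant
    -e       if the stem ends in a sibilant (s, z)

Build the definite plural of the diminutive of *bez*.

bezpantapel

Since the last vowel of *bez* is /e/ (a non-high vowel), it takes -pan, giving *bezpan*.
The diminutive form *bezpan*: last vowel = /a/, a back vowel → -ta → *bezpanta*.
The final sound of the plural form *bezpanta* is /a/, which is a vowel, so the definite suffix is -pel, giving *bezpantapel*.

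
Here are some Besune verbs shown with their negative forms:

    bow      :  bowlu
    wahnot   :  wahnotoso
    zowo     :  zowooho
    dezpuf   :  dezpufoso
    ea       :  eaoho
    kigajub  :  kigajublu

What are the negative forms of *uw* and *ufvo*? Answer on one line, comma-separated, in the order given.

The pattern is voicing of the final sound: -oso when the stem ends in a voiceless consonant (*wahnot*, *dezpuf*); -lu when the stem ends in a voiced consonant (*bow*, *kigajub*); -oho when the stem ends in a vowel (*zowo*, *ea*).
*uw* — final sound /w/ (a voiced consonant) → -lu → *uwlu*.
The final sound of *ufvo* is /o/, which is a vowel, so the suffix is -oho, giving *ufvooho*.

uwlu, ufvooho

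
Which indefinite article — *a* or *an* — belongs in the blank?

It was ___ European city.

The indefinite article is chosen by the initial *sound* of the following word, not its spelling.
*European* begins with the sound /jʊ/ (eu pronounced /jʊ/) — a consonant sound.
So the article is *a*: It was a European city.

a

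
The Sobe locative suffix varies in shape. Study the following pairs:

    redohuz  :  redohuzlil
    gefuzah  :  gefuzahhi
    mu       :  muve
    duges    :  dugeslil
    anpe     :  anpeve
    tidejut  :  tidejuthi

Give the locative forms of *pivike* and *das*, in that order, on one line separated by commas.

pivikeve, daslil

Looking at the final sound of each stem: -lil when the stem ends in a sibilant (*redohuz*, *duges*); -hi when the stem ends in a non-sibilant consonant (*gefuzah*, *tidejut*); -ve when the stem ends in a vowel (*mu*, *anpe*).
*pivike*: final sound = /e/, a vowel → -ve → *pivikeve*.
The final sound of *das* is /s/, which is a sibilant, so the suffix is -lil, giving *daslil*.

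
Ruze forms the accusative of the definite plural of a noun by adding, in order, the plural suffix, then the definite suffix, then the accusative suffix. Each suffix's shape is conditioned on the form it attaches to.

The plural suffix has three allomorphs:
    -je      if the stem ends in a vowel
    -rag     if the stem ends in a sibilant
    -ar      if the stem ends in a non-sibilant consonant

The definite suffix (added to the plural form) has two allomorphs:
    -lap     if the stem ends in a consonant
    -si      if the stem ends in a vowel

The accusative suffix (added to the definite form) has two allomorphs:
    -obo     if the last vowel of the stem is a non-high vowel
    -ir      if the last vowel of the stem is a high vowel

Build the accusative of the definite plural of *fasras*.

fasrasraglapobo

The final sound of *fasras* is /s/, which is a sibilant, so the plural suffix is -rag, giving *fasrasrag*.
Since the final sound of the plural form *fasrasrag* is /g/ (a consonant), it takes -lap, giving *fasrasraglap*.
Since the last vowel of the definite form *fasrasraglap* is /a/ (a non-high vowel), it takes -obo, giving *fasrasraglapobo*.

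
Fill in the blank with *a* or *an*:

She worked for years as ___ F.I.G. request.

The indefinite article is chosen by the initial *sound* of the following word, not its spelling.
The initialism *F.I.G.* is read letter by letter; the first letter, F, is pronounced /ɛf/, which begins with a vowel sound.
So the article is *an*: She worked for years as an F.I.G. request.

an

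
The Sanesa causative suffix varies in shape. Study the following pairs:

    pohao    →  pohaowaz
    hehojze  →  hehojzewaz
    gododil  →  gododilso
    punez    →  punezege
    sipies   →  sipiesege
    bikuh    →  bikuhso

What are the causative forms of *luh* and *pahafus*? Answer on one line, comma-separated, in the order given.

Looking at the final sound of each stem: -ege when the stem ends in a sibilant (*punez*, *sipies*); -so when the stem ends in a non-sibilant consonant (*gododil*, *bikuh*); -waz when the stem ends in a vowel (*pohao*, *hehojze*).
*luh*: final sound = /h/, a non-sibilant consonant → -so → *luhso*.
Since the final sound of *pahafus* is /s/ (a sibilant), it takes -ege, giving *pahafusege*.

luhso, pahafusege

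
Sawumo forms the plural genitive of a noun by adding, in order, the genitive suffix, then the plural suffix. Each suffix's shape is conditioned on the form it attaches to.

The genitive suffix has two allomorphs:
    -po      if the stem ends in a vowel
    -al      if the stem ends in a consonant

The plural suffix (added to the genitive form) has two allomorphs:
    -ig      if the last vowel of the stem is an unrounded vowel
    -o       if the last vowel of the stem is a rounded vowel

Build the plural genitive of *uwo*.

The final sound of *uwo* is /o/, which is a vowel, so the genitive suffix is -po, giving *uwopo*.
The last vowel of the genitive form *uwopo* is /o/, which is a rounded vowel, so the plural suffix is -o, giving *uwopoo*.

uwopoo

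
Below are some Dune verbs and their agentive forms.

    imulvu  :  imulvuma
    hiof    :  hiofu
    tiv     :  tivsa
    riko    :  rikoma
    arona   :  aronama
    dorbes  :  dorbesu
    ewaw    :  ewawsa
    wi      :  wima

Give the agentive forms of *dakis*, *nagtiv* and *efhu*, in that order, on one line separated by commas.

The suffix is conditioned by the final sound: -u when the stem ends in a voiceless consonant (*hiof*, *dorbes*); -sa when the stem ends in a voiced consonant (*tiv*, *ewaw*); -ma when the stem ends in a vowel (*imulvu*, *riko*, *arona*, *wi*).
*dakis*: final sound = /s/, a voiceless consonant → -u → *dakisu*.
*nagtiv* — final sound /v/ (a voiced consonant) → -sa → *nagtivsa*.
*efhu* — final sound /u/ (a vowel) → -ma → *efhuma*.

dakisu, nagtivsa, efhuma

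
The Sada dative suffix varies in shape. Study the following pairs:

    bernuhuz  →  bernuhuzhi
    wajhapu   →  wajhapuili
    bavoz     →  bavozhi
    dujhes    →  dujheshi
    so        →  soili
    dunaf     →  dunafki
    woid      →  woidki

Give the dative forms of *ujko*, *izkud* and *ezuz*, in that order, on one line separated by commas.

ujkoili, izkudki, ezuzhi

Looking at the final sound of each stem: -hi when the stem ends in a sibilant (*bernuhuz*, *bavoz*, *dujhes*); -ki when the stem ends in a non-sibilant consonant (*dunaf*, *woid*); -ili when the stem ends in a vowel (*wajhapu*, *so*).
*ujko* — final sound /o/ (a vowel) → -ili → *ujkoili*.
Since the final sound of *izkud* is /d/ (a non-sibilant consonant), it takes -ki, giving *izkudki*.
Since the final sound of *ezuz* is /z/ (a sibilant), it takes -hi, giving *ezuzhi*.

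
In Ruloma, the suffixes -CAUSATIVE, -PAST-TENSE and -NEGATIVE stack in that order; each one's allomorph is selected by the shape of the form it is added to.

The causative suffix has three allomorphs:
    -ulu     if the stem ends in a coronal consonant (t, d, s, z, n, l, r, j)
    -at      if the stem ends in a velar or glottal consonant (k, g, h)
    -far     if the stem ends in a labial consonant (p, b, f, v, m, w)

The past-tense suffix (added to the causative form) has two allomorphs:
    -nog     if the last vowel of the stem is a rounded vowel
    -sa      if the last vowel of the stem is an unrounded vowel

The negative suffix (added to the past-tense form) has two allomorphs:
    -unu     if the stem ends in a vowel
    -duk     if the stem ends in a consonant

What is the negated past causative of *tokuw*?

tokuwfarsaunu

*tokuw*: final consonant = /w/, labial → -far → *tokuwfar*.
The last vowel of the causative form *tokuwfar* is /a/, which is an unrounded vowel, so the past-tense suffix is -sa, giving *tokuwfarsa*.
The past-tense form *tokuwfarsa*: final sound = /a/, a vowel → -unu → *tokuwfarsaunu*.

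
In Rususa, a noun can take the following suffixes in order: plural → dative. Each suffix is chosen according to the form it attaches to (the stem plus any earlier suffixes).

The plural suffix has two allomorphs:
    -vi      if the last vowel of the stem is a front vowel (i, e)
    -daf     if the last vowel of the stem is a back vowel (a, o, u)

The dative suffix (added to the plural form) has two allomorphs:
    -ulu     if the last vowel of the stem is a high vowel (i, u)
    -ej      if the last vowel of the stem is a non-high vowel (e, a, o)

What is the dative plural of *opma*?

*opma*: last vowel = /a/, a back vowel → -daf → *opmadaf*.
The plural form *opmadaf*: last vowel = /a/, a non-high vowel → -ej → *opmadafej*.

opmadafej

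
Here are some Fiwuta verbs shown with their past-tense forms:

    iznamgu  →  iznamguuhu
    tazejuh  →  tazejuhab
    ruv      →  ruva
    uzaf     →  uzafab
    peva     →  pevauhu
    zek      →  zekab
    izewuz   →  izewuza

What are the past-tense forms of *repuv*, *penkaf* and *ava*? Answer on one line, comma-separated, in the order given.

repuva, penkafab, avauhu

Looking at the final sound of each stem: -ab when the stem ends in a voiceless consonant (*tazejuh*, *uzaf*, *zek*); -a when the stem ends in a voiced consonant (*ruv*, *izewuz*); -uhu when the stem ends in a vowel (*iznamgu*, *peva*).
Since the final sound of *repuv* is /v/ (a voiced consonant), it takes -a, giving *repuva*.
The final sound of *penkaf* is /f/, which is a voiceless consonant, so the suffix is -ab, giving *penkafab*.
The final sound of *ava* is /a/, which is a vowel, so the suffix is -uhu, giving *avauhu*.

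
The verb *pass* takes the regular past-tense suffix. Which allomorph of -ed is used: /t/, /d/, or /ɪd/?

The stem *pass* ends in a voiceless consonant other than /t/.
The -ed suffix is realized as /ɪd/ after /t, d/; as /t/ after other voiceless consonants; and as /d/ after other voiced sounds.
So -ed on *pass* is pronounced /t/.

/t/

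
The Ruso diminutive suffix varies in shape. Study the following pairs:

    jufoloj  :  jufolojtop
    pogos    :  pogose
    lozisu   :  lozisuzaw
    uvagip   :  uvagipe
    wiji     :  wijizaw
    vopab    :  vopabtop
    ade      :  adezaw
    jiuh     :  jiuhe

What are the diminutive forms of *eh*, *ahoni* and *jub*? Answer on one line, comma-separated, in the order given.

ehe, ahonizaw, jubtop

The pattern is voicing of the final sound: -e when the stem ends in a voiceless consonant (*pogos*, *uvagip*, *jiuh*); -top when the stem ends in a voiced consonant (*jufoloj*, *vopab*); -zaw when the stem ends in a vowel (*lozisu*, *wiji*, *ade*).
The final sound of *eh* is /h/, which is a voiceless consonant, so the suffix is -e, giving *ehe*.
Since the final sound of *ahoni* is /i/ (a vowel), it takes -zaw, giving *ahonizaw*.
Since the final sound of *jub* is /b/ (a voiced consonant), it takes -top, giving *jubtop*.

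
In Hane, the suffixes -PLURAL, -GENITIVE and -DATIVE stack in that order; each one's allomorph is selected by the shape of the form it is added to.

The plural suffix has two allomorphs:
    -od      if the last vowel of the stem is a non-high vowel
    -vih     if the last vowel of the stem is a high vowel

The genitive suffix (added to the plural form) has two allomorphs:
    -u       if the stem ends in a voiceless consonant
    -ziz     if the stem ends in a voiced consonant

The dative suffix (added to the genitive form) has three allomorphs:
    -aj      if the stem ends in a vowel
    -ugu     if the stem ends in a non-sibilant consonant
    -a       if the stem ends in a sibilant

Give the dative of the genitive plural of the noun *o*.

*o*: last vowel = /o/, a non-high vowel → -od → *ood*.
Since the final consonant of the plural form *ood* is /d/ (voiced), it takes -ziz, giving *oodziz*.
The final sound of the genitive form *oodziz* is /z/, which is a sibilant, so the dative suffix is -a, giving *oodziza*.

oodziza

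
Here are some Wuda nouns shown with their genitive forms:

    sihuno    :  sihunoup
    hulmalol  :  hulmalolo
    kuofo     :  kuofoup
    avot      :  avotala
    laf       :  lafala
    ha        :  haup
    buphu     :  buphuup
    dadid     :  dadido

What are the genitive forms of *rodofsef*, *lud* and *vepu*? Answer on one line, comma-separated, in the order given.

The pattern is voicing of the final sound: -ala when the stem ends in a voiceless consonant (*avot*, *laf*); -o when the stem ends in a voiced consonant (*hulmalol*, *dadid*); -up when the stem ends in a vowel (*sihuno*, *kuofo*, *ha*, *buphu*).
*rodofsef* — final sound /f/ (a voiceless consonant) → -ala → *rodofsefala*.
The final sound of *lud* is /d/, which is a voiced consonant, so the suffix is -o, giving *ludo*.
The final sound of *vepu* is /u/, which is a vowel, so the suffix is -up, giving *vepuup*.

rodofsefala, ludo, vepuup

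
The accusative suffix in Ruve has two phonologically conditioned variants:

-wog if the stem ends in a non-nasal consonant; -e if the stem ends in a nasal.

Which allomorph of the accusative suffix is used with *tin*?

*tin*: final consonant = /n/, a nasal → -e.

-e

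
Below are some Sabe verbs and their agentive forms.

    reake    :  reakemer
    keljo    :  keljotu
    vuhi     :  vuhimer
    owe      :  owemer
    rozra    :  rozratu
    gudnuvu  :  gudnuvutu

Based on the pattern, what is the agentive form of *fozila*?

fozilatu

The alternation tracks the last vowel of the stem — -mer when the last vowel of the stem is a front vowel (*reake*, *vuhi*, *owe*); -tu when the last vowel of the stem is a back vowel (*keljo*, *rozra*, *gudnuvu*).
The last vowel of *fozila* is /a/, which is a back vowel, so the suffix is -tu, giving *fozilatu*.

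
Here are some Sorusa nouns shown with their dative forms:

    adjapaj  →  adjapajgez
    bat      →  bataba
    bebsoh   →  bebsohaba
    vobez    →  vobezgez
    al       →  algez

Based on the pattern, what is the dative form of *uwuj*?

The pattern is voicing of the final consonant: -aba when the stem ends in a voiceless consonant (*bat*, *bebsoh*); -gez when the stem ends in a voiced consonant (*adjapaj*, *vobez*, *al*).
*uwuj*: final consonant = /j/, voiced → -gez → *uwujgez*.

uwujgez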